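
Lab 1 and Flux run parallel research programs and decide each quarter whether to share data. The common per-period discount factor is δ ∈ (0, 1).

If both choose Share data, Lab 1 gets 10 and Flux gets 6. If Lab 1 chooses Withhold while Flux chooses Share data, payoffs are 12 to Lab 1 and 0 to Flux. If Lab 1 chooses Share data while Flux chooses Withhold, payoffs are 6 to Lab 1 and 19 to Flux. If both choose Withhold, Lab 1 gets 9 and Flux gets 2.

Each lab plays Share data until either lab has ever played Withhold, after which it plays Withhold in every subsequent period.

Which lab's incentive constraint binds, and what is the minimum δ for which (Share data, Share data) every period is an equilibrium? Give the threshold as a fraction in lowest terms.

Flux; δ ≥ 13/17

Lab 1: cooperation gives 10 each period; deviation gives 12 once then 9 forever.
  10/(1−δ) ≥ 12 + 9δ/(1−δ) ⇒ δ ≥ 2/3.
Flux: cooperation gives 6 each period; deviation gives 19 once then 2 forever.
  δ ≥ 13/17.
Both must hold, so the binding constraint is Flux's: δ ≥ 13/17.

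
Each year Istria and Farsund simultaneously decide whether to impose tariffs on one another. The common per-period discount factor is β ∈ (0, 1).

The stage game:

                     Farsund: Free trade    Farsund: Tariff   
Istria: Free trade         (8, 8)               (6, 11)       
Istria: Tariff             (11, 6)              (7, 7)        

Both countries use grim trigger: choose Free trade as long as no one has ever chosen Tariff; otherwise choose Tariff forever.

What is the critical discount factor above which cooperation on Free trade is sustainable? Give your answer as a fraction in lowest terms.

3/4

8/(1−β) ≥ 11 + 7β/(1−β)
8 ≥ 11 − 4β
β ≥ 3/4.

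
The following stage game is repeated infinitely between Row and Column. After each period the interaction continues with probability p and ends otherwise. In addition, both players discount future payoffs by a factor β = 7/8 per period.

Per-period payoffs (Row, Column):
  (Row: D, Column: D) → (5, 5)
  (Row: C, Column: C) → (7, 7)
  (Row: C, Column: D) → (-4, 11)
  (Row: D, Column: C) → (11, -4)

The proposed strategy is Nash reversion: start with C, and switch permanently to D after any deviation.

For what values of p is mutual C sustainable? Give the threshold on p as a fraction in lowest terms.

With continuation probability p and discount β, the effective per-period discount factor is βp.
Grim-trigger IC: βp ≥ (11−7)/(11−5) = 2/3.
So p ≥ (2/3)/(7/8) = 16/21.

16/21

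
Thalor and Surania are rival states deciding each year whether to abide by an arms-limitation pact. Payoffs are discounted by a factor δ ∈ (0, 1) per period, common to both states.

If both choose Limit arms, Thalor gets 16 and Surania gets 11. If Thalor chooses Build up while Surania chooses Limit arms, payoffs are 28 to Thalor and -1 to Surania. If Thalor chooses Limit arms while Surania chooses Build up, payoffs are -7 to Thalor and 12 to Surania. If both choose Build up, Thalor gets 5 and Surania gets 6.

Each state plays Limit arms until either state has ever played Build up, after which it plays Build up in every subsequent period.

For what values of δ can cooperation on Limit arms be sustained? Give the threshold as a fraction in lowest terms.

12/23

For Thalor: deviation gain 28−16 = 12, per-period punishment loss 16−5 = 11. IC gives δ ≥ 12/23.
For Surania: gain 1, loss 5 per period, so δ ≥ 1/6.
The tighter constraint is Thalor's, so cooperation needs δ ≥ 12/23.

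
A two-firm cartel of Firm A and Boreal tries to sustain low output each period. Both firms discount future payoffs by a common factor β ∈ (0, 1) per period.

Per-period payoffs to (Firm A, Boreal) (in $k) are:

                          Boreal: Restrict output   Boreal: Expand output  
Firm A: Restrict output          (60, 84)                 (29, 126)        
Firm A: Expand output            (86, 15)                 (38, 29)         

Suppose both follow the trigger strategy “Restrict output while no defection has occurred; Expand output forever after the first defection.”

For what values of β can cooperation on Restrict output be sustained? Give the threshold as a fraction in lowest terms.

13/24

Firm A's threshold: (86−60)/(86−38) = 13/24.
Boreal's threshold: (126−84)/(126−29) = 42/97.
13/24 > 42/97, so Firm A binds and β* = 13/24.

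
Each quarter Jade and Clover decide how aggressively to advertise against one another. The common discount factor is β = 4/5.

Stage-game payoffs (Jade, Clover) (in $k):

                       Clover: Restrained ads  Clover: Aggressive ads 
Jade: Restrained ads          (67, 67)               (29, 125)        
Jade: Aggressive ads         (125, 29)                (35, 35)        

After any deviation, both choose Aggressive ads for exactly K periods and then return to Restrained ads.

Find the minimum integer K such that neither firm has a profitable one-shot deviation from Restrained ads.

3

Need Σ_{k=1}^{K} β^k ≥ (125−67)/(67−35) = 1.8125 at β = 4/5.
At K = 2 the sum is 1.4400 < 1.8125; at K = 3 it is 1.9520 ≥ 1.8125.
So the minimum punishment length is K = 3.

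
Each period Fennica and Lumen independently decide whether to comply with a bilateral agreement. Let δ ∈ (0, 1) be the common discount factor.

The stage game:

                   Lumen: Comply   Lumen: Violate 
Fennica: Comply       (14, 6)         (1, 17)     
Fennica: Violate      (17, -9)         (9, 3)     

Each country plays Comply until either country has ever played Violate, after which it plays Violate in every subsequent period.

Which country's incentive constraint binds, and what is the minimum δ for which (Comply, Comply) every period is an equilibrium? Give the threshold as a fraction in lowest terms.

Lumen; δ ≥ 11/14

For Fennica: deviation gain 17−14 = 3, per-period punishment loss 14−9 = 5. IC gives δ ≥ 3/8.
For Lumen: gain 11, loss 3 per period, so δ ≥ 11/14.
The tighter constraint is Lumen's, so cooperation needs δ ≥ 11/14.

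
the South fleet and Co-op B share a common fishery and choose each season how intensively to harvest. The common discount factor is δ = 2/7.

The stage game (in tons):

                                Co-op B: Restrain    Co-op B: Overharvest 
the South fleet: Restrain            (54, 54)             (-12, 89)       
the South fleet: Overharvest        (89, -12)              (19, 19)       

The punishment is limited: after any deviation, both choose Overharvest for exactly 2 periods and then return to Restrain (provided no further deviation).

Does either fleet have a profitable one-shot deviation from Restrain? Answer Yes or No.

A one-shot deviation gives 89 now, then 19 for 2 periods, then back to 54.
Gain from deviating: (89−54) today; loss: (54−19) in each of the next 2 periods.
No-deviation condition: (54−19)(δ+…+δ^2) ≥ 89−54, i.e. δ+…+δ^2 ≥ 1.
At δ = 2/7: δ+…+δ^2 = 0.3673 < 1.0000.
So cooperation is not sustainable.

Yes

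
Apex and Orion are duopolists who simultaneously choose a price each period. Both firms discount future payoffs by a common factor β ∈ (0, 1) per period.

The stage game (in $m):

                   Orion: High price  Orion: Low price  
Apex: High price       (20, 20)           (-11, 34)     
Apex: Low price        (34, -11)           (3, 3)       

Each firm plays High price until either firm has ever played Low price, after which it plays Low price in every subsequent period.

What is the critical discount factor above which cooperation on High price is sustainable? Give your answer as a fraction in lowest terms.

14/31

Cooperation forever yields 20 each period: 20/(1−β).
Deviating yields 34 once, then 3 forever: 34 + 3β/(1−β).
No profitable deviation requires 20/(1−β) ≥ 34 + 3β/(1−β).
Multiplying by (1−β): 20 ≥ 34(1−β) + 3β = 34 − 31β.
So 31β ≥ 14, i.e. β ≥ 14/31.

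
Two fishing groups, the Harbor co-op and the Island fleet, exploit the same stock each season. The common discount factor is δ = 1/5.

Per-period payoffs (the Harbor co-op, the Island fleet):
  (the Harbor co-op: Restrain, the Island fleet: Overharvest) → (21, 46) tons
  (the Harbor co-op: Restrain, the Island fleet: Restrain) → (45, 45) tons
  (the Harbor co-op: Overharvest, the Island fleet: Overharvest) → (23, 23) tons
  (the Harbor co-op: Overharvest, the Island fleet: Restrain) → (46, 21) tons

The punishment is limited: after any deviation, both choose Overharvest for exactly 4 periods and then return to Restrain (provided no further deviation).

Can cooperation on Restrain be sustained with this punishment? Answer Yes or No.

IC: δ+…+δ^4 ≥ (46−45)/(45−23) = 1/22.
At δ = 1/5: partial sum = 0.2496 ≥ 0.0455. Cooperation sustainable.

Yes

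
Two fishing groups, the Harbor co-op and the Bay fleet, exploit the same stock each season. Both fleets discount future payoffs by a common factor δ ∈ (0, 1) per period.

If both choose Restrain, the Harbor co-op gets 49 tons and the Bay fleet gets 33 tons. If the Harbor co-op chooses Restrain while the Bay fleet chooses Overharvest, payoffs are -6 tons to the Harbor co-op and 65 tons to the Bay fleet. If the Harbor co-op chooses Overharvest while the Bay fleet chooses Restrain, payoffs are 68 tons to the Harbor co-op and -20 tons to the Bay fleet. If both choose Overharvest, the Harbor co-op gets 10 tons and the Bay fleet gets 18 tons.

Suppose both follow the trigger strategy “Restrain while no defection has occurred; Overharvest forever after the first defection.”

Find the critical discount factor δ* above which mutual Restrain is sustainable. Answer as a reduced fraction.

For the Harbor co-op: deviation gain 68−49 = 19, per-period punishment loss 49−10 = 39. IC gives δ ≥ 19/58.
For the Bay fleet: gain 32, loss 15 per period, so δ ≥ 32/47.
The tighter constraint is the Bay fleet's, so cooperation needs δ ≥ 32/47.

32/47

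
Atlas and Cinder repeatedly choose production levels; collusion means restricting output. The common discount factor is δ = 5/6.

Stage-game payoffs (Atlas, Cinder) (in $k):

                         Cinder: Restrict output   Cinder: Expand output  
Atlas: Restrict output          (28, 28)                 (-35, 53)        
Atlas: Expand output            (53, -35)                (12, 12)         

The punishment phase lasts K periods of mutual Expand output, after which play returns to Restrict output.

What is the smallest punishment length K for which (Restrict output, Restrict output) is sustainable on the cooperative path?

3

Need Σ_{k=1}^{K} δ^k ≥ (53−28)/(28−12) = 1.5625 at δ = 5/6.
At K = 2 the sum is 1.5278 < 1.5625; at K = 3 it is 2.1065 ≥ 1.5625.
So the minimum punishment length is K = 3.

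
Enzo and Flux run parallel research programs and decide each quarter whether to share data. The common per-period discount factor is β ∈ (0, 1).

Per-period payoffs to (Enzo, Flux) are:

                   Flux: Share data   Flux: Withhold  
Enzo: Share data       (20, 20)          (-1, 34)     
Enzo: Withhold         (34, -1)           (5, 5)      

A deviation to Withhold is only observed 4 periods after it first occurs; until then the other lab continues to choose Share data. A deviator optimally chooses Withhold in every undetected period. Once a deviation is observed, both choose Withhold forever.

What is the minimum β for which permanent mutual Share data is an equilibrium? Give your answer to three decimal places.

0.834

The best deviation is to choose Withhold for all 4 undetected periods, earning 34 each, then 5 forever once detected.
Deviation value: 34(1−β^4)/(1−β) + 5β^4/(1−β); cooperation value: 20/(1−β).
IC: 20 ≥ 34(1−β^4) + 5β^4 = 34 − 29β^4.
So β^4 ≥ 14/29, giving β ≥ (14/29)^(1/4) ≈ 0.834.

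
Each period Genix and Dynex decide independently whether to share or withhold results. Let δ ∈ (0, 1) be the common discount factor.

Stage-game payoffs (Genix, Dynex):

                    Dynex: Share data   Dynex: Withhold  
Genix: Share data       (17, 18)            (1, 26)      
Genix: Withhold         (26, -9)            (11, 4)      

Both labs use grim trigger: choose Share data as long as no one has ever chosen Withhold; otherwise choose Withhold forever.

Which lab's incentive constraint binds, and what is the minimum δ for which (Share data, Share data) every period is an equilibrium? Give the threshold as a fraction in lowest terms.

Genix's threshold: (26−17)/(26−11) = 3/5.
Dynex's threshold: (26−18)/(26−4) = 4/11.
3/5 > 4/11, so Genix binds and δ* = 3/5.

Genix; δ ≥ 3/5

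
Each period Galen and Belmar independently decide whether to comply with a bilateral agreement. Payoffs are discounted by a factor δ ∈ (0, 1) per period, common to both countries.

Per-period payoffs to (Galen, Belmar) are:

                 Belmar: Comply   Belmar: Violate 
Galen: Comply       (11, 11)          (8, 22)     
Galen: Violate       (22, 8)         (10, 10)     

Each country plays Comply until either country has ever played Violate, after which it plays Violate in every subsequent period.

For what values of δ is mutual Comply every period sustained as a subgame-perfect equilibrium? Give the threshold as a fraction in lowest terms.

11/12

Under grim trigger the critical discount factor is (T−C)/(T−P) with T = 22, C = 11, P = 10.
δ* = (22−11)/(22−10) = 11/12.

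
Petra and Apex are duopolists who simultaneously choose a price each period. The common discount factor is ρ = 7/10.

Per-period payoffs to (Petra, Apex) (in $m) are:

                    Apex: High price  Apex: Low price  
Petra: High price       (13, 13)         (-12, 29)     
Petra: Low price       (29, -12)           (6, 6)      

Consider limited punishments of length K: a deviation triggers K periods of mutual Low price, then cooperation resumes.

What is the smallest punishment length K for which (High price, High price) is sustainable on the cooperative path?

IC: ρ(1−ρ^K)/(1−ρ) ≥ (29−13)/(13−6) = 16/7.
With ρ = 7/10: need 1 − ρ^K ≥ 16/7·(1−7/10)/(7/10), i.e. ρ^K ≤ 0.0204.
Since (7/10)^10 = 0.0282 and (7/10)^11 = 0.0198, the smallest such K is 11.

11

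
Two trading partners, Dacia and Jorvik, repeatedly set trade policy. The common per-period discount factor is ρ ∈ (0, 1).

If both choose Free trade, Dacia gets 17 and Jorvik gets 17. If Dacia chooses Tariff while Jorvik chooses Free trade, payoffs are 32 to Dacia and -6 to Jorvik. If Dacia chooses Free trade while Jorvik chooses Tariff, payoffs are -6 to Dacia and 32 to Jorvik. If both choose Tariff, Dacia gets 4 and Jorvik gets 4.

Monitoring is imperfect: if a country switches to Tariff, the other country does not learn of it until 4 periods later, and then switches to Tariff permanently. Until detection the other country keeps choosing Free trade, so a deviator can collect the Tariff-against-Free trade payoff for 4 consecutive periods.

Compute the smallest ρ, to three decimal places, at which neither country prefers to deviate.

0.856

A deviator earns 32 for 4 periods, then 4 forever; cooperating earns 17 forever. Multiplying the IC by (1−ρ):
17 ≥ 32(1−ρ^4) + 4ρ^4, so 28·ρ^4 ≥ 15 and ρ^4 ≥ 15/28.
ρ ≥ (15/28)^(1/4) ≈ 0.856.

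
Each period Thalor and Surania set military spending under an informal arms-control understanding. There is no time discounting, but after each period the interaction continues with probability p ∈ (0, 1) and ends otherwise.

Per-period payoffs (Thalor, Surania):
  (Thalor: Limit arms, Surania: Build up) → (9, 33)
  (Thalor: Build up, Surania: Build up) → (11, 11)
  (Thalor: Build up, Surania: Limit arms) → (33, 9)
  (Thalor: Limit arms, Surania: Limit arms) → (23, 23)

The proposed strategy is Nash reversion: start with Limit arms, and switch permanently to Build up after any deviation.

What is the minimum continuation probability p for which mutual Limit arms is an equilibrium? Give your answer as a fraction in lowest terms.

With no time discounting, the continuation probability p plays the role of the discount factor.
Grim-trigger IC: 23/(1−p) ≥ 33 + 11p/(1−p) ⇒ p ≥ (33−23)/(33−11) = 5/11.

5/11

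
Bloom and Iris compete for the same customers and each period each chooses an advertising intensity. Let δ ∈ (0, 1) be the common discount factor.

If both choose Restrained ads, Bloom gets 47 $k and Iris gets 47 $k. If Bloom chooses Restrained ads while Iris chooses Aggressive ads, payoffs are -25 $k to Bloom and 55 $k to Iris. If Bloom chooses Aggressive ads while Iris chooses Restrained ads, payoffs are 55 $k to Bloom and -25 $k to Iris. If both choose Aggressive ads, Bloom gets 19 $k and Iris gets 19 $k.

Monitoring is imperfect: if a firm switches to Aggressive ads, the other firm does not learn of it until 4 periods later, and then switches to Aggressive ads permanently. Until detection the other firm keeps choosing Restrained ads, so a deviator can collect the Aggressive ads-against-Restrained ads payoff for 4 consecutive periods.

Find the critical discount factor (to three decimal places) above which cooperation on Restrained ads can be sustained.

0.687

Deviating for the 4 undetected periods gains 55−47 = 8 per period over cooperation, then loses 47−19 = 28 per period forever once punishment starts.
Gain: 8(1 + δ + … + δ^3); loss: 28·δ^4/(1−δ).
No profitable deviation ⇔ 8(1−δ^4) ≤ 28·δ^4, i.e. δ^4 ≥ 8/(8+28) = 2/9.
Hence δ ≥ (2/9)^(1/4) ≈ 0.687.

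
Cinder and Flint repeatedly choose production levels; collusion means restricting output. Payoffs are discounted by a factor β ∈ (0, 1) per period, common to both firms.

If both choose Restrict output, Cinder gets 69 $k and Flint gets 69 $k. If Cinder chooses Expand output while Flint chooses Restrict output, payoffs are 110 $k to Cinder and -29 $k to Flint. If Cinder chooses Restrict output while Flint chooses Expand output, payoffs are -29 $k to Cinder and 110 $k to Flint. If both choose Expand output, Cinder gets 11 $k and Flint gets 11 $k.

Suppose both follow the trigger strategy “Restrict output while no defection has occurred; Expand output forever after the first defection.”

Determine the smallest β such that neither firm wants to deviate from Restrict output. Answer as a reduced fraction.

One-period gain from deviating is 110 − 69 = 41. The loss is 69 − 11 = 58 in every subsequent period, with present value 58·β/(1−β).
Deviation is unprofitable when 58·β/(1−β) ≥ 41, i.e. β/(1−β) ≥ 41/58.
Equivalently β ≥ 41/(41+58) = 41/99.

41/99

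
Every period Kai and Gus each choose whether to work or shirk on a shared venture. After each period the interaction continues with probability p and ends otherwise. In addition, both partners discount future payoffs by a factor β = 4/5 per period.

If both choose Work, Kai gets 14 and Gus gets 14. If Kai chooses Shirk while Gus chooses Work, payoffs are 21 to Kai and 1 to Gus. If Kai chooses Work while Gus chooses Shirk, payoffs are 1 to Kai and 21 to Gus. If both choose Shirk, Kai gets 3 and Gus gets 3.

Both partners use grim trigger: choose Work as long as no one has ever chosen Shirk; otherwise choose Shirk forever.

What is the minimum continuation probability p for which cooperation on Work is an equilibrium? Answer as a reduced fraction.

With continuation probability p and discount β, the effective per-period discount factor is βp.
Grim-trigger IC: βp ≥ (21−14)/(21−3) = 7/18.
So p ≥ (7/18)/(4/5) = 35/72.

35/72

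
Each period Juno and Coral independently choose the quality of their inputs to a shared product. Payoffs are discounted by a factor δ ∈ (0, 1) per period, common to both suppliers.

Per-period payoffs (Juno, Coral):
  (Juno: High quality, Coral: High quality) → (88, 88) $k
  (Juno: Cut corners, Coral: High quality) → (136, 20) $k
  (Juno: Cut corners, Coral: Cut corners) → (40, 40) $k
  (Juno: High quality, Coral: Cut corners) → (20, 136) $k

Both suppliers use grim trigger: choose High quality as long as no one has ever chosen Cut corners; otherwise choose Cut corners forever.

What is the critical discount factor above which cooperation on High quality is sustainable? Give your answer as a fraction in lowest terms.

1/2

One-period gain from deviating is 136 − 88 = 48. The loss is 88 − 40 = 48 in every subsequent period, with present value 48·δ/(1−δ).
Deviation is unprofitable when 48·δ/(1−δ) ≥ 48, i.e. δ/(1−δ) ≥ 1.
Equivalently δ ≥ 48/(48+48) = 1/2.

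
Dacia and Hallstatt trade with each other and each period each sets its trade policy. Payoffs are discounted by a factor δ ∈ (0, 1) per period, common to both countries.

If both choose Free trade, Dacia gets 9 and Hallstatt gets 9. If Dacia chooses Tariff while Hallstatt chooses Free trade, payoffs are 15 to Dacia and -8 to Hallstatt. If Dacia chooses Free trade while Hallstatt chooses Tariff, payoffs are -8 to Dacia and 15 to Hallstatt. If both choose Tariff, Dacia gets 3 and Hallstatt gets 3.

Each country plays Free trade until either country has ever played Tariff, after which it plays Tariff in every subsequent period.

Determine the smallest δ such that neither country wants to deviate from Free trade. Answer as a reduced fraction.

9/(1−δ) ≥ 15 + 3δ/(1−δ)
9 ≥ 15 − 12δ
δ ≥ 6/12 = 1/2.

1/2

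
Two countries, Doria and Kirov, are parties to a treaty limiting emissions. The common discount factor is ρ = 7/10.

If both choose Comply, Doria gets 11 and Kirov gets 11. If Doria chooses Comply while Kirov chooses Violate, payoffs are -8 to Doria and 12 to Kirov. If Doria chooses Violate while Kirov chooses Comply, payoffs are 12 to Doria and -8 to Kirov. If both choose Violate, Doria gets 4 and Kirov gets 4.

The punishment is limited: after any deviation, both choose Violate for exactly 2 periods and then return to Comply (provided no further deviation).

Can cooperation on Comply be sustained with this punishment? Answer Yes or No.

Yes

Comparing payoff streams over the 3 periods until play realigns: cooperate → 11(1+ρ+…+ρ^2); deviate → 12 + 4(ρ+…+ρ^2).
Cooperation is sustained iff (11−4)(ρ+…+ρ^2) ≥ 12−11.
ρ+…+ρ^2 = 7/10·(1−(7/10)^2)/(1−7/10) = 1.1900, and (12−11)/(11−4) = 0.1429.
1.1900 ≥ 0.1429, so cooperation is sustainable.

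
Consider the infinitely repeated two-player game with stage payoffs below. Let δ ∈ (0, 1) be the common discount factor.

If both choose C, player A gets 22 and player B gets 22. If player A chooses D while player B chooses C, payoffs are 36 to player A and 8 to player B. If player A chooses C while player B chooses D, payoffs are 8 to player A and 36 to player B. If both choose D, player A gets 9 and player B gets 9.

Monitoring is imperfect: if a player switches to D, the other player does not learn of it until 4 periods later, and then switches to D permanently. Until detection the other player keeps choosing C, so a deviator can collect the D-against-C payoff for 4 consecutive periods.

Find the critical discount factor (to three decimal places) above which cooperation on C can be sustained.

The best deviation is to choose D for all 4 undetected periods, earning 36 each, then 9 forever once detected.
Deviation value: 36(1−δ^4)/(1−δ) + 9δ^4/(1−δ); cooperation value: 22/(1−δ).
IC: 22 ≥ 36(1−δ^4) + 9δ^4 = 36 − 27δ^4.
So δ^4 ≥ 14/27, giving δ ≥ (14/27)^(1/4) ≈ 0.849.

0.849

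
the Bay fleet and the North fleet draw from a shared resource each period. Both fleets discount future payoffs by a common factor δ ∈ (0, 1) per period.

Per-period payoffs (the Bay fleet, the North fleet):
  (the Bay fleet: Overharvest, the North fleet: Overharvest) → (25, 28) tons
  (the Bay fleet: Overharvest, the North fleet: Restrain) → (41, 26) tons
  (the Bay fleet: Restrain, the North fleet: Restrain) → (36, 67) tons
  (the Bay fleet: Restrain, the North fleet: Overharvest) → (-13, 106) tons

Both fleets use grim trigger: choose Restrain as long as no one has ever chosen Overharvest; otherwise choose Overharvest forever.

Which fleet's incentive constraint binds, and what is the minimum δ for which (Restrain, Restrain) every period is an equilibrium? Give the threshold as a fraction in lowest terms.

the Bay fleet's threshold: (41−36)/(41−25) = 5/16.
the North fleet's threshold: (106−67)/(106−28) = 1/2.
5/16 < 1/2, so the North fleet binds and δ* = 1/2.

the North fleet; δ ≥ 1/2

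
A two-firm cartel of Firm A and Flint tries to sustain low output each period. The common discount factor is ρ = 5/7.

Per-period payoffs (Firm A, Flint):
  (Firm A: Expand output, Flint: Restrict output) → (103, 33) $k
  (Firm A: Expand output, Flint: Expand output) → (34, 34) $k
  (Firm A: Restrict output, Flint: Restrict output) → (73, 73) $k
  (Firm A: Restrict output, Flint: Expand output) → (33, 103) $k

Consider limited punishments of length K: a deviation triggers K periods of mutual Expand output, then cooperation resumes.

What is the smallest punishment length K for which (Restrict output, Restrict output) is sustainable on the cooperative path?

Need Σ_{k=1}^{K} ρ^k ≥ (103−73)/(73−34) = 0.7692 at ρ = 5/7.
At K = 1 the sum is 0.7143 < 0.7692; at K = 2 it is 1.2245 ≥ 0.7692.
So the minimum punishment length is K = 2.

2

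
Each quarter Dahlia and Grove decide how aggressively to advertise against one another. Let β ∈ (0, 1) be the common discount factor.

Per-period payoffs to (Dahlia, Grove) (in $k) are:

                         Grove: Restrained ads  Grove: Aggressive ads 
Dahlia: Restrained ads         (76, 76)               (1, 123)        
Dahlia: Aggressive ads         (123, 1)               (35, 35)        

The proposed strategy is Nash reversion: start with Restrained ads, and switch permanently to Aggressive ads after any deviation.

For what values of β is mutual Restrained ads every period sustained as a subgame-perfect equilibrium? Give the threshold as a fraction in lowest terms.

47/88

Under grim trigger the critical discount factor is (T−C)/(T−P) with T = 123, C = 76, P = 35.
β* = (123−76)/(123−35) = 47/88.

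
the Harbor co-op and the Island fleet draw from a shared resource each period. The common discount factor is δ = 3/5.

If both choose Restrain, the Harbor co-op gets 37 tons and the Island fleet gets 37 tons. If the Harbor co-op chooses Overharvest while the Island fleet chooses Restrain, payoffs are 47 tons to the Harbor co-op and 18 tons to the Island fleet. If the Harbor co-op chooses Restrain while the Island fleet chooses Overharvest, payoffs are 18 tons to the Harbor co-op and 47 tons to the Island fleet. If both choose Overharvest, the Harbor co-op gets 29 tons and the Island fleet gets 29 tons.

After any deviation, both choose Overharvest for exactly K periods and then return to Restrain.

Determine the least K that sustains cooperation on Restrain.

4

Need Σ_{k=1}^{K} δ^k ≥ (47−37)/(37−29) = 1.2500 at δ = 3/5.
At K = 3 the sum is 1.1760 < 1.2500; at K = 4 it is 1.3056 ≥ 1.2500.
So the minimum punishment length is K = 4.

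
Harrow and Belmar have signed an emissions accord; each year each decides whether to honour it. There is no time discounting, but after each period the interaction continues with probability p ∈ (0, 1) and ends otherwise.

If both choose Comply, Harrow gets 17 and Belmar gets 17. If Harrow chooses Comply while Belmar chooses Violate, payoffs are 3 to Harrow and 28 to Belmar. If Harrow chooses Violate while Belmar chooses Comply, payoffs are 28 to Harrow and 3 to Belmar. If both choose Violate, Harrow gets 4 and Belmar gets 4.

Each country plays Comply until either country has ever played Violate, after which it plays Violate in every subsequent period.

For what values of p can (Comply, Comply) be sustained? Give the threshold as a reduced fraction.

11/24

With no time discounting, the continuation probability p plays the role of the discount factor.
Grim-trigger IC: 17/(1−p) ≥ 28 + 4p/(1−p) ⇒ p ≥ (28−17)/(28−4) = 11/24.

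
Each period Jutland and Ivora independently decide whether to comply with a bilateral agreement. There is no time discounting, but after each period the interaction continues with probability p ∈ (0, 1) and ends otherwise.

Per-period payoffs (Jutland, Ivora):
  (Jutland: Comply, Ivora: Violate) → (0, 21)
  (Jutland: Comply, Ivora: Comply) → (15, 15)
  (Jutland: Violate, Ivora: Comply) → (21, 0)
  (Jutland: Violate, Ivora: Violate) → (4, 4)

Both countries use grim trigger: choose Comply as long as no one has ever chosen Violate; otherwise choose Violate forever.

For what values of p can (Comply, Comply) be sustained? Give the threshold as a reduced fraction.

6/17

Expected cooperation value is 15 + p·15 + p²·15 + … = 15/(1−p); deviation gives 21 + p·4/(1−p).
15 ≥ 21(1−p) + 4p ⇒ 17p ≥ 6 ⇒ p ≥ 6/17.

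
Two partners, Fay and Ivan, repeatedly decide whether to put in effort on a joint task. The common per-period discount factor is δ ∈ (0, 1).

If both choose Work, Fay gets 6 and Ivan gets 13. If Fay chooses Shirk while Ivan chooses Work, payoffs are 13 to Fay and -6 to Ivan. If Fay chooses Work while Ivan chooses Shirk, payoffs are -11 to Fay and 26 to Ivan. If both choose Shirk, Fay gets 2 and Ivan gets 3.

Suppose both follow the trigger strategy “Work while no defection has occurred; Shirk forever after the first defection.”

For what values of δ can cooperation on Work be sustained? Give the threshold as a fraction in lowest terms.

For Fay: deviation gain 13−6 = 7, per-period punishment loss 6−2 = 4. IC gives δ ≥ 7/11.
For Ivan: gain 13, loss 10 per period, so δ ≥ 13/23.
The tighter constraint is Fay's, so cooperation needs δ ≥ 7/11.

7/11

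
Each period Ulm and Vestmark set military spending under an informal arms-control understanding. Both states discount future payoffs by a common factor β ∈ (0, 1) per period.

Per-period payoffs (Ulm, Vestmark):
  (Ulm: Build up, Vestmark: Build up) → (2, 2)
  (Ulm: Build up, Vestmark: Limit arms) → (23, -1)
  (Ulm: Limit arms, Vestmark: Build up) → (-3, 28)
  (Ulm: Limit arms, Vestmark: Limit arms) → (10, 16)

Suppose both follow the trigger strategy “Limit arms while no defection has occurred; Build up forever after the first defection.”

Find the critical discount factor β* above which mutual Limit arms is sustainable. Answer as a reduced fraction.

13/21

Ulm's threshold: (23−10)/(23−2) = 13/21.
Vestmark's threshold: (28−16)/(28−2) = 6/13.
13/21 > 6/13, so Ulm binds and β* = 13/21.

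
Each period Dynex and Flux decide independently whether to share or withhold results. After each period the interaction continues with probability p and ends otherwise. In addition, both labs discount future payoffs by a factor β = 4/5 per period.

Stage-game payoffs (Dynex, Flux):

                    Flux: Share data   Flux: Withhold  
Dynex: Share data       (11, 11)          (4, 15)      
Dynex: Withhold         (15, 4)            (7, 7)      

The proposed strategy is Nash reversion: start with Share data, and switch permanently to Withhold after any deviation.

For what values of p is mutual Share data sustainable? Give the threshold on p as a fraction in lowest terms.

5/8

With continuation probability p and discount β, the effective per-period discount factor is βp.
Grim-trigger IC: βp ≥ (15−11)/(15−7) = 1/2.
So p ≥ (1/2)/(4/5) = 5/8.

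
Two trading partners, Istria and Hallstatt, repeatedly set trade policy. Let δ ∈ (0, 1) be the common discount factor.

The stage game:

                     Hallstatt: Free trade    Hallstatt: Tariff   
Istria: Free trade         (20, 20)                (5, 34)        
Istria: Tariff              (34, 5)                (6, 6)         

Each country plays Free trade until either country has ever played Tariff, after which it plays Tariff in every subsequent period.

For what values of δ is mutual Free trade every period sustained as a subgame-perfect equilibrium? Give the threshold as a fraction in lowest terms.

20/(1−δ) ≥ 34 + 6δ/(1−δ)
20 ≥ 34 − 28δ
δ ≥ 14/28 = 1/2.

1/2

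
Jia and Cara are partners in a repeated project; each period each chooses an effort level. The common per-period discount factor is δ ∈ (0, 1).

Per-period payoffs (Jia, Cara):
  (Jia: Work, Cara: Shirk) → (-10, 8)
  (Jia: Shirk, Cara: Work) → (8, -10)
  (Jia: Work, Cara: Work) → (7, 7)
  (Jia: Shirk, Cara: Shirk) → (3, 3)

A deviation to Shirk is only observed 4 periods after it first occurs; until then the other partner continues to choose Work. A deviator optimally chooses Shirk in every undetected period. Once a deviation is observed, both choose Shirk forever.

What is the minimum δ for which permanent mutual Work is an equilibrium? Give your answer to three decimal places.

A deviator earns 8 for 4 periods, then 3 forever; cooperating earns 7 forever. Multiplying the IC by (1−δ):
7 ≥ 8(1−δ^4) + 3δ^4, so 5·δ^4 ≥ 1 and δ^4 ≥ 1/5.
δ ≥ (1/5)^(1/4) ≈ 0.669.

0.669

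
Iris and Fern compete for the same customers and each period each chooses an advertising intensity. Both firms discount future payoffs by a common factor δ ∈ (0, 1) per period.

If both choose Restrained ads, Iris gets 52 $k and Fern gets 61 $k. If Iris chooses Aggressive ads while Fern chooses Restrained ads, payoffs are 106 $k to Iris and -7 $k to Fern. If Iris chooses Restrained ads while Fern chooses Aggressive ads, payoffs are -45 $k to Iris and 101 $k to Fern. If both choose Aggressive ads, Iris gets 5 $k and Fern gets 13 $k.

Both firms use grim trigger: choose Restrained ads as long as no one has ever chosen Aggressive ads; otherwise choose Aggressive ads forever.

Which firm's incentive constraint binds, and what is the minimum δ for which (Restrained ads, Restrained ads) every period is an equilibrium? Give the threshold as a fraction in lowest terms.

Iris's threshold: (106−52)/(106−5) = 54/101.
Fern's threshold: (101−61)/(101−13) = 5/11.
54/101 > 5/11, so Iris binds and δ* = 54/101.

Iris; δ ≥ 54/101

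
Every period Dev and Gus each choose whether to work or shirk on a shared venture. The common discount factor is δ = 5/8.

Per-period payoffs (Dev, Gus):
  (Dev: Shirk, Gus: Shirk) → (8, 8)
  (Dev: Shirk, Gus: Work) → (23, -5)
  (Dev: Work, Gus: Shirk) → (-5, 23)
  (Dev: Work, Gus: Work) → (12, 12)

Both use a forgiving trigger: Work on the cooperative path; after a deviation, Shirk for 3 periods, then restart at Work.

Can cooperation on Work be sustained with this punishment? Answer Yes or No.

No

A one-shot deviation gives 23 now, then 8 for 3 periods, then back to 12.
Gain from deviating: (23−12) today; loss: (12−8) in each of the next 3 periods.
No-deviation condition: (12−8)(δ+…+δ^3) ≥ 23−12, i.e. δ+…+δ^3 ≥ 11/4.
At δ = 5/8: δ+…+δ^3 = 1.2598 < 2.7500.
So cooperation is not sustainable.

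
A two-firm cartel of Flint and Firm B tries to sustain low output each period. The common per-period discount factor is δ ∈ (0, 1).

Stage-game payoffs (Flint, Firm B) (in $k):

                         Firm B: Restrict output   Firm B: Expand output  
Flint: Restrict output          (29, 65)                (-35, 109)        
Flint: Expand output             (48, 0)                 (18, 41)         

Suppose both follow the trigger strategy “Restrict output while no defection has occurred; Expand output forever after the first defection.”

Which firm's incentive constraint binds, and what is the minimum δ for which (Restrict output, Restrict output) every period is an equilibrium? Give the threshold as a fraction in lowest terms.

Flint: cooperation gives 29 each period; deviation gives 48 once then 18 forever.
  29/(1−δ) ≥ 48 + 18δ/(1−δ) ⇒ δ ≥ 19/30.
Firm B: cooperation gives 65 each period; deviation gives 109 once then 41 forever.
  δ ≥ 44/68 = 11/17.
Both must hold, so the binding constraint is Firm B's: δ ≥ 11/17.

Firm B; δ ≥ 11/17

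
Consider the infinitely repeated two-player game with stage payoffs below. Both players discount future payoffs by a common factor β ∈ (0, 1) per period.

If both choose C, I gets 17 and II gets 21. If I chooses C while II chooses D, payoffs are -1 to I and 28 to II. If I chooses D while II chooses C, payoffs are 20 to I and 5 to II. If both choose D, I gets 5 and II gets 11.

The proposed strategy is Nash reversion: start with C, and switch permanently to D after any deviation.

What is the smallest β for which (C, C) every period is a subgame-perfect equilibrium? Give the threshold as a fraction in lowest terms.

7/17

For I: deviation gain 20−17 = 3, per-period punishment loss 17−5 = 12. IC gives β ≥ 3/15 = 1/5.
For II: gain 7, loss 10 per period, so β ≥ 7/17.
The tighter constraint is II's, so cooperation needs β ≥ 7/17.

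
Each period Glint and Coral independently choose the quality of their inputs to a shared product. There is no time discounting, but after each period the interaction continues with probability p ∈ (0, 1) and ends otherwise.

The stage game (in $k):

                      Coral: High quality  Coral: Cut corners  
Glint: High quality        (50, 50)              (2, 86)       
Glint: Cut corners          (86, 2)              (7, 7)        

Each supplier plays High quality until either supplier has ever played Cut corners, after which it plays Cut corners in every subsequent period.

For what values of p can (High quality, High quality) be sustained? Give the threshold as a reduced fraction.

With no time discounting, the continuation probability p plays the role of the discount factor.
Grim-trigger IC: 50/(1−p) ≥ 86 + 7p/(1−p) ⇒ p ≥ (86−50)/(86−7) = 36/79.

36/79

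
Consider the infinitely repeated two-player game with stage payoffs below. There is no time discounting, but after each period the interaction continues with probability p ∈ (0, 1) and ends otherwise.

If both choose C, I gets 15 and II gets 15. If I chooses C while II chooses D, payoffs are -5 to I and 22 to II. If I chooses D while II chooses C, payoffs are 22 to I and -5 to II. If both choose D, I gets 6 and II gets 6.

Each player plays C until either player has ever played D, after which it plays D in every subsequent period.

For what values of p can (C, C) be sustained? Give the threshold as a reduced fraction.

7/16

With no time discounting, the continuation probability p plays the role of the discount factor.
Grim-trigger IC: 15/(1−p) ≥ 22 + 6p/(1−p) ⇒ p ≥ (22−15)/(22−6) = 7/16.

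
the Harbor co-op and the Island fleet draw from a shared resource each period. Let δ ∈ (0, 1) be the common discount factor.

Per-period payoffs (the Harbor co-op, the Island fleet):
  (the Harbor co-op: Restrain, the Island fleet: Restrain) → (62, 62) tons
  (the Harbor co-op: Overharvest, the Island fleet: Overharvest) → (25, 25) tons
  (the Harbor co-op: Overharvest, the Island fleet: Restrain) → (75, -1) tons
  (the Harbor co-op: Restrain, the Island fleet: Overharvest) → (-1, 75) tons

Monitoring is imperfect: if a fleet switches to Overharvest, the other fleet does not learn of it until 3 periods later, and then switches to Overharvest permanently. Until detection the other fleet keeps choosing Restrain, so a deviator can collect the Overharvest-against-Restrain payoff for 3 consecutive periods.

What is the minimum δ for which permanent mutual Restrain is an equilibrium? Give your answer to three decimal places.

0.638

The best deviation is to choose Overharvest for all 3 undetected periods, earning 75 each, then 25 forever once detected.
Deviation value: 75(1−δ^3)/(1−δ) + 25δ^3/(1−δ); cooperation value: 62/(1−δ).
IC: 62 ≥ 75(1−δ^3) + 25δ^3 = 75 − 50δ^3.
So δ^3 ≥ 13/50, giving δ ≥ (13/50)^(1/3) ≈ 0.638.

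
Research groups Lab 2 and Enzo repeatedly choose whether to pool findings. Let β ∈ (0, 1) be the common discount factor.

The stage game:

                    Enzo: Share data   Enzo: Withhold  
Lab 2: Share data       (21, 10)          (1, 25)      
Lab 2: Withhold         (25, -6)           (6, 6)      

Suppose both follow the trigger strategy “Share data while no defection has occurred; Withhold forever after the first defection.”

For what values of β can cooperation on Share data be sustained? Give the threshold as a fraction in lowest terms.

For Lab 2: deviation gain 25−21 = 4, per-period punishment loss 21−6 = 15. IC gives β ≥ 4/19.
For Enzo: gain 15, loss 4 per period, so β ≥ 15/19.
The tighter constraint is Enzo's, so cooperation needs β ≥ 15/19.

15/19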